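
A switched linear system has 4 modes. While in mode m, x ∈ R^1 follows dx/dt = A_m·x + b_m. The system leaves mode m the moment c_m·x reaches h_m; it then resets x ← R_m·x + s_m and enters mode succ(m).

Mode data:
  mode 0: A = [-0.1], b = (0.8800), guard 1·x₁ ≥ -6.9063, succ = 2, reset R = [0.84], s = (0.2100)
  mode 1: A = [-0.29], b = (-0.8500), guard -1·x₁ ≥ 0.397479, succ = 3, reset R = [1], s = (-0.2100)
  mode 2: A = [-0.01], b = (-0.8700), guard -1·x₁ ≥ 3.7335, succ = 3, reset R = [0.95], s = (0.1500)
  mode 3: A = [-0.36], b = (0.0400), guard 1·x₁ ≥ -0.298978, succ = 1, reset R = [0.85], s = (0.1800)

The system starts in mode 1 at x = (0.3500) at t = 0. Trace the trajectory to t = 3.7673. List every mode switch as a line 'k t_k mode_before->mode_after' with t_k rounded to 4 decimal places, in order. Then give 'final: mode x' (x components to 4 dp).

1 0.8915 1->3
2 2.4496 3->1
3 2.8638 1->3
final: 3 -0.4080

Mode 1: guard c·x = 0.3975 hit at Δt = 0.8915 (t = 0.8915), x⁻ = (-0.3975) → reset → x⁺ = (-0.6075), jump to mode 3
Mode 3: guard c·x = -0.2990 hit at Δt = 1.5581 (t = 2.4496), x⁻ = (-0.2990) → reset → x⁺ = (-0.0741), jump to mode 1
Mode 1: guard c·x = 0.3975 hit at Δt = 0.4142 (t = 2.8638), x⁻ = (-0.3975) → reset → x⁺ = (-0.6075), jump to mode 3
Mode 3: flow for 0.9035 to horizon, guard not reached → x = (-0.4080)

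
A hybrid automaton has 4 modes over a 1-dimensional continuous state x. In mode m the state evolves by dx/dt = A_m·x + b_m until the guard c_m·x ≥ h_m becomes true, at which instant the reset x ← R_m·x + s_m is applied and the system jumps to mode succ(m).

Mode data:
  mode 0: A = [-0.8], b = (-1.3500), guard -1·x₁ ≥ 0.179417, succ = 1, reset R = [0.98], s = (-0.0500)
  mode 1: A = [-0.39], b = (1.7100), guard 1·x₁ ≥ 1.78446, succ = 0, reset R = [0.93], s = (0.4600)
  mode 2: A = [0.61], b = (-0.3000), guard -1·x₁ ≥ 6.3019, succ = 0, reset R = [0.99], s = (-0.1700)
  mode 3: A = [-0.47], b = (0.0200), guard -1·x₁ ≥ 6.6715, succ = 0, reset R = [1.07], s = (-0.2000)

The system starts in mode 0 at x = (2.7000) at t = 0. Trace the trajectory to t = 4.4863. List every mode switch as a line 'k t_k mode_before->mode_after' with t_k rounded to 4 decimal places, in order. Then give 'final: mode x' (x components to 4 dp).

1 1.3349 0->1
2 2.8035 1->0
3 3.9610 0->1
final: 1 0.6282

Mode 0: guard c·x = 0.1794 hit at Δt = 1.3349 (t = 1.3349), x⁻ = (-0.1794) → reset → x⁺ = (-0.2258), jump to mode 1
Mode 1: guard c·x = 1.7845 hit at Δt = 1.4686 (t = 2.8035), x⁻ = (1.7845) → reset → x⁺ = (2.1195), jump to mode 0
Mode 0: guard c·x = 0.1794 hit at Δt = 1.1575 (t = 3.9610), x⁻ = (-0.1794) → reset → x⁺ = (-0.2258), jump to mode 1
Mode 1: flow for 0.5253 to horizon, guard not reached → x = (0.6282)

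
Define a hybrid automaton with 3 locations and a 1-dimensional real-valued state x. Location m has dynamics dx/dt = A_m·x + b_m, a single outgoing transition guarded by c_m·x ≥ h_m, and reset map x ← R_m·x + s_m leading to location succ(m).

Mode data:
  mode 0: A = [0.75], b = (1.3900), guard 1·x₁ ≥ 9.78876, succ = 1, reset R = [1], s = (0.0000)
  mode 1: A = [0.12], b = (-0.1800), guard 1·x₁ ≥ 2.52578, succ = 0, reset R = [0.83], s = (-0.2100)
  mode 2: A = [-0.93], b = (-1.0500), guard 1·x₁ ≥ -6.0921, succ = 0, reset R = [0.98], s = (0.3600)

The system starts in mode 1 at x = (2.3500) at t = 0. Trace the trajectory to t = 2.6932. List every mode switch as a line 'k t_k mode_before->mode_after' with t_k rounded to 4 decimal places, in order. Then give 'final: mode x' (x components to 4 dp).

1 1.5664 1->0
final: 0 6.8533

Mode 1: guard c·x = 2.5258 hit at Δt = 1.5664 (t = 1.5664), x⁻ = (2.5258) → reset → x⁺ = (1.8864), jump to mode 0
Mode 0: flow for 1.1268 to horizon, guard not reached → x = (6.8533)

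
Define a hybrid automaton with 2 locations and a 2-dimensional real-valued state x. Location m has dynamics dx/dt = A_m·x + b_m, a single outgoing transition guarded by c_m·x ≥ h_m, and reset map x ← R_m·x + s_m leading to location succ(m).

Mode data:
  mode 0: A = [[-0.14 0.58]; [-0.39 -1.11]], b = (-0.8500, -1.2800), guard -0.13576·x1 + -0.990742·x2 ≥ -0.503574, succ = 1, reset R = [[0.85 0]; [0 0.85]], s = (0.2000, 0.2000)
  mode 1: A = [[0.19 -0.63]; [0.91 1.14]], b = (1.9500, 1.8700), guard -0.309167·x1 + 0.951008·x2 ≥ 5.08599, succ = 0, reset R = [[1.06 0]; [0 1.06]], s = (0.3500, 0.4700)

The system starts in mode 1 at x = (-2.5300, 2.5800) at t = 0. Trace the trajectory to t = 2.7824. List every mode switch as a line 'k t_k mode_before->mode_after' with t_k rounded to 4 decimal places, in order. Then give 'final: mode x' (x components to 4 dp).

1 0.5463 1->0
2 1.8993 0->1
final: 1 -0.7444 3.8929

Mode 1: guard c·x = 5.0860 hit at Δt = 0.5463 (t = 0.5463), x⁻ = (-2.9157, 4.4001) → reset → x⁺ = (-2.7407, 5.1341), jump to mode 0
Mode 0: guard c·x = -0.5036 hit at Δt = 1.3530 (t = 1.8993), x⁻ = (-1.6186, 0.7301) → reset → x⁺ = (-1.1759, 0.8206), jump to mode 1
Mode 1: flow for 0.8831 to horizon, guard not reached → x = (-0.7444, 3.8929)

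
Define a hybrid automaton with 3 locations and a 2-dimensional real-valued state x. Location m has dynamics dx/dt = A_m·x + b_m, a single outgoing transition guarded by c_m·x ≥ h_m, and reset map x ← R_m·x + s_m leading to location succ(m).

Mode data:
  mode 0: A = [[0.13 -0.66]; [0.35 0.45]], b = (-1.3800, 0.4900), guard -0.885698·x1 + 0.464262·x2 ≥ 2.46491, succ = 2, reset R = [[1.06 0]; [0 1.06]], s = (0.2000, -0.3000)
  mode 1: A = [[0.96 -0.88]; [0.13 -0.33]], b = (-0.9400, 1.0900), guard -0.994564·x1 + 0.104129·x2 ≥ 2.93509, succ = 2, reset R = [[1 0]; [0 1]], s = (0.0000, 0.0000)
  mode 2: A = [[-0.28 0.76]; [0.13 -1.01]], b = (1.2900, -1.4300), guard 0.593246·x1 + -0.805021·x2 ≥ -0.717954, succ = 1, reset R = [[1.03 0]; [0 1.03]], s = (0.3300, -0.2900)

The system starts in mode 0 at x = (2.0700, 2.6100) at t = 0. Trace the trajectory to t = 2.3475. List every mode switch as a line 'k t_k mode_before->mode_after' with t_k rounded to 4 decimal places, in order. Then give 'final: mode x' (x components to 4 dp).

1 0.7267 0->2
2 1.2564 2->1
final: 1 -0.0361 2.3292

Mode 0: guard c·x = 2.4649 hit at Δt = 0.7267 (t = 0.7267), x⁻ = (-0.5174, 4.3223) → reset → x⁺ = (-0.3484, 4.2816), jump to mode 2
Mode 2: guard c·x = -0.7180 hit at Δt = 0.5297 (t = 1.2564), x⁻ = (1.4493, 1.9599) → reset → x⁺ = (1.8227, 1.7286), jump to mode 1
Mode 1: flow for 1.0911 to horizon, guard not reached → x = (-0.0361, 2.3292)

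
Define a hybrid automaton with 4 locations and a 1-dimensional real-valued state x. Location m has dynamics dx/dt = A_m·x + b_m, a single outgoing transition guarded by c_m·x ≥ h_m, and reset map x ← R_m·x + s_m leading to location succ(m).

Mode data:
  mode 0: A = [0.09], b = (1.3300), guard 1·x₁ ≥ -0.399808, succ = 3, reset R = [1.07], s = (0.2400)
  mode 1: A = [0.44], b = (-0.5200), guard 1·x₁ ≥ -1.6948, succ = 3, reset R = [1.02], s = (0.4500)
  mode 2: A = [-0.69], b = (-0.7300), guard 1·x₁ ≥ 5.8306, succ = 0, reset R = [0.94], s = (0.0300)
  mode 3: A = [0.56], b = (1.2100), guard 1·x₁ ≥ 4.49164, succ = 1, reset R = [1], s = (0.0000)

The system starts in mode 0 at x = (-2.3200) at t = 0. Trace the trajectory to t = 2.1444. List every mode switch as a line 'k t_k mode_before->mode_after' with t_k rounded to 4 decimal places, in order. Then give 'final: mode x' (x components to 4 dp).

Mode 0: guard c·x = -0.3998 hit at Δt = 1.5928 (t = 1.5928), x⁻ = (-0.3998) → reset → x⁺ = (-0.1878), jump to mode 3
Mode 3: flow for 0.5516 to horizon, guard not reached → x = (0.5262)

1 1.5928 0->3
final: 3 0.5262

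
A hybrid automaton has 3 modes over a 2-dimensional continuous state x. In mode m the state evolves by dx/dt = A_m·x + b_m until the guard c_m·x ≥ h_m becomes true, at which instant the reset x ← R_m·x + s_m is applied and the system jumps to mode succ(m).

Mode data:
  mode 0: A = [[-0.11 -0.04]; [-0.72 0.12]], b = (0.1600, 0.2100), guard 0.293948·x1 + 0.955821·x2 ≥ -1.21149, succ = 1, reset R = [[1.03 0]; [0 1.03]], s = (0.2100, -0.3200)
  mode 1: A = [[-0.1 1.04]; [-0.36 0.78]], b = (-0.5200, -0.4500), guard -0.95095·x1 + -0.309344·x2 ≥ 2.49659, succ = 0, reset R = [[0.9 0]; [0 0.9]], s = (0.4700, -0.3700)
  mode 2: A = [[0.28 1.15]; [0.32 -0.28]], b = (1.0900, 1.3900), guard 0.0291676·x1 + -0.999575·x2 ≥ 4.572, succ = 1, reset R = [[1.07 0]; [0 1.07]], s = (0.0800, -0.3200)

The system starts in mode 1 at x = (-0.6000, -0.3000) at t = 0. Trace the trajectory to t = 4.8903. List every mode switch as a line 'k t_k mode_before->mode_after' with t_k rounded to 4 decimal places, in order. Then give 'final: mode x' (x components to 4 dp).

Mode 1: guard c·x = 2.4966 hit at Δt = 1.5425 (t = 1.5425), x⁻ = (-2.2819, -1.0559) → reset → x⁺ = (-1.5837, -1.3204), jump to mode 0
Mode 0: guard c·x = -1.2115 hit at Δt = 0.4225 (t = 1.9650), x⁻ = (-1.4280, -0.8283) → reset → x⁺ = (-1.2609, -1.1732), jump to mode 1
Mode 1: guard c·x = 2.4966 hit at Δt = 0.4674 (t = 2.4324), x⁻ = (-2.1017, -1.6098) → reset → x⁺ = (-1.4215, -1.8188), jump to mode 0
Mode 0: guard c·x = -1.2115 hit at Δt = 0.9368 (t = 3.3692), x⁻ = (-1.0916, -0.9318) → reset → x⁺ = (-0.9143, -1.2797), jump to mode 1
Mode 1: guard c·x = 2.4966 hit at Δt = 0.5367 (t = 3.9059), x⁻ = (-2.0041, -1.9098) → reset → x⁺ = (-1.3337, -2.0888), jump to mode 0
Mode 0: flow for 0.9844 to horizon, guard not reached → x = (-0.9858, -1.2606)

1 1.5425 1->0
2 1.9650 0->1
3 2.4324 1->0
4 3.3692 0->1
5 3.9059 1->0
final: 0 -0.9858 -1.2606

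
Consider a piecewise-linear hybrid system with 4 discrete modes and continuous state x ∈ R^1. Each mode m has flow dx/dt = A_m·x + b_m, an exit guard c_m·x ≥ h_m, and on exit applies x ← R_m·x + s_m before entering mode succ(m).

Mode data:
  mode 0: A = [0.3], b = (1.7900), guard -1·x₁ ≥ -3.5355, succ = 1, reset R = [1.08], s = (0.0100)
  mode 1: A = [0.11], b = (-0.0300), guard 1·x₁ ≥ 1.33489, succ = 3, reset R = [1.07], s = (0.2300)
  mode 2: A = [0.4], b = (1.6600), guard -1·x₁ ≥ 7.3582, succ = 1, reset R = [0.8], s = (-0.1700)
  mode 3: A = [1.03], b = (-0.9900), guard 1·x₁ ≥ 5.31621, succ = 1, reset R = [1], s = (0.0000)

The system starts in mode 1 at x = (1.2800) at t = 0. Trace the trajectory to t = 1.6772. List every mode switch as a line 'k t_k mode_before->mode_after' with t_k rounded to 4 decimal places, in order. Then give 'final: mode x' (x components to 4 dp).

1 0.4824 1->3
final: 3 3.3479

Mode 1: guard c·x = 1.3349 hit at Δt = 0.4824 (t = 0.4824), x⁻ = (1.3349) → reset → x⁺ = (1.6583), jump to mode 3
Mode 3: flow for 1.1948 to horizon, guard not reached → x = (3.3479)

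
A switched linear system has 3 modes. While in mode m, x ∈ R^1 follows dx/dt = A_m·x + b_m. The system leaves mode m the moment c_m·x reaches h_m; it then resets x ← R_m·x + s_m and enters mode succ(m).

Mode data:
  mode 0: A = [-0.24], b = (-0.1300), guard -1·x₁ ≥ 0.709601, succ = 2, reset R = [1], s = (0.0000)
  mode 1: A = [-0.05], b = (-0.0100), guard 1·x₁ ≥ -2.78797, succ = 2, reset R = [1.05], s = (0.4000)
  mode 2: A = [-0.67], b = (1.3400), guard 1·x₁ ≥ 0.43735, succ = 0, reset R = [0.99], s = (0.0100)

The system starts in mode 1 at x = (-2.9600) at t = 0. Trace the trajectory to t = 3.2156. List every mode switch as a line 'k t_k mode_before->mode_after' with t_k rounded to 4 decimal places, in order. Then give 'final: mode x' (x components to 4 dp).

1 1.2871 1->2
2 2.8748 2->0
final: 0 0.3657

Mode 1: guard c·x = -2.7880 hit at Δt = 1.2871 (t = 1.2871), x⁻ = (-2.7880) → reset → x⁺ = (-2.5274), jump to mode 2
Mode 2: guard c·x = 0.4374 hit at Δt = 1.5877 (t = 2.8748), x⁻ = (0.4373) → reset → x⁺ = (0.4430), jump to mode 0
Mode 0: flow for 0.3408 to horizon, guard not reached → x = (0.3657)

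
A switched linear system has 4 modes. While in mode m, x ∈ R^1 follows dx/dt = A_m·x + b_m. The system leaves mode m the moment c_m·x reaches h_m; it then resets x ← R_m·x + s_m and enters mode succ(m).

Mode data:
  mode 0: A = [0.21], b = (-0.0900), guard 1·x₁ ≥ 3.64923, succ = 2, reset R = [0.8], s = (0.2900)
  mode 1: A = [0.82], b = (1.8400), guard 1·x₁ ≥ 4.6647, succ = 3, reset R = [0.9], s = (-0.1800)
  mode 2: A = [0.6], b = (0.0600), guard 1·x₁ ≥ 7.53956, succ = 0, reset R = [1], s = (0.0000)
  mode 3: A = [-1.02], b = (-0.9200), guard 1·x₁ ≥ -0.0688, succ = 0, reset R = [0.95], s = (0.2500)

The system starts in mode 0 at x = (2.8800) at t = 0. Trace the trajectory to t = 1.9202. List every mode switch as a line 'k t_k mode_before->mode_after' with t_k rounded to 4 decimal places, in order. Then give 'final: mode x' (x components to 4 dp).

1 1.2996 0->2
final: 2 4.7024

Mode 0: guard c·x = 3.6492 hit at Δt = 1.2996 (t = 1.2996), x⁻ = (3.6492) → reset → x⁺ = (3.2094), jump to mode 2
Mode 2: flow for 0.6206 to horizon, guard not reached → x = (4.7024)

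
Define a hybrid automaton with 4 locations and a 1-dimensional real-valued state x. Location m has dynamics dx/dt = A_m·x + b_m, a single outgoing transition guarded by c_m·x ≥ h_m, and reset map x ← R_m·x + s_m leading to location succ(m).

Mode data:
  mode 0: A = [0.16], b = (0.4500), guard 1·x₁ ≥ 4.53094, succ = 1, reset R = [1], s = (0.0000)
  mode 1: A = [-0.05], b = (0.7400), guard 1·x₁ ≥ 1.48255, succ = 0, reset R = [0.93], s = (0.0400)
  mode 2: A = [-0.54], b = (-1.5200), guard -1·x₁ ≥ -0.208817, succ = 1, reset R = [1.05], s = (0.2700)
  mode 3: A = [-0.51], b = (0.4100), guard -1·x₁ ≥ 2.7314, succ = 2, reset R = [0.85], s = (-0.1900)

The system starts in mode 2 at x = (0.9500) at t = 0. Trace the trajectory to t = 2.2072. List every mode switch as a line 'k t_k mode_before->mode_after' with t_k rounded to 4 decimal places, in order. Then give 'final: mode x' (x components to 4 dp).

1 0.4060 2->1
2 1.8447 1->0
final: 0 1.6714

Mode 2: guard c·x = -0.2088 hit at Δt = 0.4060 (t = 0.4060), x⁻ = (0.2088) → reset → x⁺ = (0.4893), jump to mode 1
Mode 1: guard c·x = 1.4826 hit at Δt = 1.4387 (t = 1.8447), x⁻ = (1.4825) → reset → x⁺ = (1.4188), jump to mode 0
Mode 0: flow for 0.3625 to horizon, guard not reached → x = (1.6714)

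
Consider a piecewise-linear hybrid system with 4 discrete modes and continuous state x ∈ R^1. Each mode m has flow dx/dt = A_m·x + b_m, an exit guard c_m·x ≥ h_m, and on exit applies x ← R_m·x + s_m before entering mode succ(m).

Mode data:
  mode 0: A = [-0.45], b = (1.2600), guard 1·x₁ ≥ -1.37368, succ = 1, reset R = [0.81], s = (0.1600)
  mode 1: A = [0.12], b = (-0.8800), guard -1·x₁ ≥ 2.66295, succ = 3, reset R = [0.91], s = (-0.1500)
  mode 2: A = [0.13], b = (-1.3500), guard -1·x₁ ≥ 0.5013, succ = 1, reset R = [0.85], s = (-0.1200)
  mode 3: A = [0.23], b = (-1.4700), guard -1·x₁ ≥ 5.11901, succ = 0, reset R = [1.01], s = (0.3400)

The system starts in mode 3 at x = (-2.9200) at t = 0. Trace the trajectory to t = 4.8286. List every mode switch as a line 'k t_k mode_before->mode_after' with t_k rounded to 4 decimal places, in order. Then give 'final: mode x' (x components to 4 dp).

1 0.9218 3->0
2 2.2625 0->1
3 3.8262 1->3
final: 3 -4.8977

Mode 3: guard c·x = 5.1190 hit at Δt = 0.9218 (t = 0.9218), x⁻ = (-5.1190) → reset → x⁺ = (-4.8302), jump to mode 0
Mode 0: guard c·x = -1.3737 hit at Δt = 1.3407 (t = 2.2625), x⁻ = (-1.3737) → reset → x⁺ = (-0.9527), jump to mode 1
Mode 1: guard c·x = 2.6629 hit at Δt = 1.5637 (t = 3.8262), x⁻ = (-2.6629) → reset → x⁺ = (-2.5733), jump to mode 3
Mode 3: flow for 1.0024 to horizon, guard not reached → x = (-4.8977)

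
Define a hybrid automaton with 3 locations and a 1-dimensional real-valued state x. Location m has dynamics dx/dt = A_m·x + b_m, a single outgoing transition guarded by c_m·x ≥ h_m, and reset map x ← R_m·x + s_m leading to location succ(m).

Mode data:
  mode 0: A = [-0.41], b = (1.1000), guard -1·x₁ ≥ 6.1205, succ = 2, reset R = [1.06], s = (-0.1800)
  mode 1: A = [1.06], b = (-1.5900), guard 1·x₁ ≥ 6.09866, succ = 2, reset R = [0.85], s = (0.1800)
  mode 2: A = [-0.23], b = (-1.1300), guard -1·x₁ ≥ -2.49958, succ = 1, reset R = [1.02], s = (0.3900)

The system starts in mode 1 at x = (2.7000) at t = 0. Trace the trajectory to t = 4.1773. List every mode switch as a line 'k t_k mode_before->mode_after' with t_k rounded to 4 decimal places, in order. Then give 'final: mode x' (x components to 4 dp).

1 1.2674 1->2
2 2.6879 2->1
3 3.7836 1->2
final: 2 4.4741

Mode 1: guard c·x = 6.0987 hit at Δt = 1.2674 (t = 1.2674), x⁻ = (6.0987) → reset → x⁺ = (5.3639), jump to mode 2
Mode 2: guard c·x = -2.4996 hit at Δt = 1.4205 (t = 2.6879), x⁻ = (2.4996) → reset → x⁺ = (2.9396), jump to mode 1
Mode 1: guard c·x = 6.0987 hit at Δt = 1.0957 (t = 3.7836), x⁻ = (6.0987) → reset → x⁺ = (5.3639), jump to mode 2
Mode 2: flow for 0.3937 to horizon, guard not reached → x = (4.4741)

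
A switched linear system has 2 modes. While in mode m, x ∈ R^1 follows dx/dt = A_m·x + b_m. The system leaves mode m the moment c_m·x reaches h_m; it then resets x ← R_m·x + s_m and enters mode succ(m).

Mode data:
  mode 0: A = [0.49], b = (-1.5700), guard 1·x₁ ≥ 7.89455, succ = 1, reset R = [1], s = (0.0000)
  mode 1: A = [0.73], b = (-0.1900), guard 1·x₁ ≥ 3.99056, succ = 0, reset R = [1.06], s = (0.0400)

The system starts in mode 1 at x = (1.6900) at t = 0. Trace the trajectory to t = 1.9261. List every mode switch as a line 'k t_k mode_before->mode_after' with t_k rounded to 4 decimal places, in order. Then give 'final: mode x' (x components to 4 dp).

1 1.3137 1->0
final: 0 4.6430

Mode 1: guard c·x = 3.9906 hit at Δt = 1.3137 (t = 1.3137), x⁻ = (3.9906) → reset → x⁺ = (4.2700), jump to mode 0
Mode 0: flow for 0.6124 to horizon, guard not reached → x = (4.6430)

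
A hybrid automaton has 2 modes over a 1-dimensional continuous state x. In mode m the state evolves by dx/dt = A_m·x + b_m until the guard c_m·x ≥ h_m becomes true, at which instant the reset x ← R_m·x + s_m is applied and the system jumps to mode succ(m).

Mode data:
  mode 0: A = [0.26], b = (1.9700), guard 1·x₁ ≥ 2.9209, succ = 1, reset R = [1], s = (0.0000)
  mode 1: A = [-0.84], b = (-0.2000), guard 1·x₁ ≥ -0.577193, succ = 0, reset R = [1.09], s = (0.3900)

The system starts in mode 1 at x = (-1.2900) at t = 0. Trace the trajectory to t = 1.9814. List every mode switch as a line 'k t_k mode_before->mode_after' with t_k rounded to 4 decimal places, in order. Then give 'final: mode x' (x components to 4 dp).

1 1.3477 1->0
final: 0 1.0751

Mode 1: guard c·x = -0.5772 hit at Δt = 1.3477 (t = 1.3477), x⁻ = (-0.5772) → reset → x⁺ = (-0.2391), jump to mode 0
Mode 0: flow for 0.6337 to horizon, guard not reached → x = (1.0751)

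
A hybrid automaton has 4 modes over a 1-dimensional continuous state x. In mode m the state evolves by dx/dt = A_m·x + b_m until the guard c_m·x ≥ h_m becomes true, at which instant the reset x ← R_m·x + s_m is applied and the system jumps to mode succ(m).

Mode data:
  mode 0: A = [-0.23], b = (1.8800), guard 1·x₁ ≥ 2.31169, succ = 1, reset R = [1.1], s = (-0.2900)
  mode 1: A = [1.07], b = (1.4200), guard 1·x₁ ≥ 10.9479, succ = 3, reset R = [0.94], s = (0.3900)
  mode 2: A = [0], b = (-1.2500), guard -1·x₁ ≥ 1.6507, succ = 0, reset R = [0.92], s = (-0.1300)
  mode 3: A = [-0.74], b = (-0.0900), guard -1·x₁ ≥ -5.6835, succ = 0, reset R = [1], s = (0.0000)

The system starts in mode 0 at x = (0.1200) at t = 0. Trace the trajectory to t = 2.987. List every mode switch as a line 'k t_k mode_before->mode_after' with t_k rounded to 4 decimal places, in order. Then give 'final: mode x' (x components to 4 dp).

Mode 0: guard c·x = 2.3117 hit at Δt = 1.3810 (t = 1.3810), x⁻ = (2.3117) → reset → x⁺ = (2.2529), jump to mode 1
Mode 1: guard c·x = 10.9479 hit at Δt = 1.1516 (t = 2.5326), x⁻ = (10.9479) → reset → x⁺ = (10.6810), jump to mode 3
Mode 3: flow for 0.4544 to horizon, guard not reached → x = (7.5962)

1 1.3810 0->1
2 2.5326 1->3
final: 3 7.5962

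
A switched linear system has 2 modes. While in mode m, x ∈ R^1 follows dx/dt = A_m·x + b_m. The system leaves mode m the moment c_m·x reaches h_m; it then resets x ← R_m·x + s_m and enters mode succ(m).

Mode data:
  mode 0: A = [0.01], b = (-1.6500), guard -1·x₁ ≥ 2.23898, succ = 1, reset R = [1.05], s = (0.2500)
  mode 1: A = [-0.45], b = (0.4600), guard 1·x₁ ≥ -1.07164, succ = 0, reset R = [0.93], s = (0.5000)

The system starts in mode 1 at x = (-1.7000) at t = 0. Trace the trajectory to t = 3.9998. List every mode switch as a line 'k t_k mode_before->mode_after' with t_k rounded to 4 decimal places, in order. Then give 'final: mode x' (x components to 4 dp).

Mode 1: guard c·x = -1.0716 hit at Δt = 0.5832 (t = 0.5832), x⁻ = (-1.0716) → reset → x⁺ = (-0.4966), jump to mode 0
Mode 0: guard c·x = 2.2390 hit at Δt = 1.0473 (t = 1.6305), x⁻ = (-2.2390) → reset → x⁺ = (-2.1009), jump to mode 1
Mode 1: guard c·x = -1.0716 hit at Δt = 0.8885 (t = 2.5190), x⁻ = (-1.0716) → reset → x⁺ = (-0.4966), jump to mode 0
Mode 0: guard c·x = 2.2390 hit at Δt = 1.0473 (t = 3.5663), x⁻ = (-2.2390) → reset → x⁺ = (-2.1009), jump to mode 1
Mode 1: flow for 0.4335 to horizon, guard not reached → x = (-1.5474)

1 0.5832 1->0
2 1.6305 0->1
3 2.5190 1->0
4 3.5663 0->1
final: 1 -1.5474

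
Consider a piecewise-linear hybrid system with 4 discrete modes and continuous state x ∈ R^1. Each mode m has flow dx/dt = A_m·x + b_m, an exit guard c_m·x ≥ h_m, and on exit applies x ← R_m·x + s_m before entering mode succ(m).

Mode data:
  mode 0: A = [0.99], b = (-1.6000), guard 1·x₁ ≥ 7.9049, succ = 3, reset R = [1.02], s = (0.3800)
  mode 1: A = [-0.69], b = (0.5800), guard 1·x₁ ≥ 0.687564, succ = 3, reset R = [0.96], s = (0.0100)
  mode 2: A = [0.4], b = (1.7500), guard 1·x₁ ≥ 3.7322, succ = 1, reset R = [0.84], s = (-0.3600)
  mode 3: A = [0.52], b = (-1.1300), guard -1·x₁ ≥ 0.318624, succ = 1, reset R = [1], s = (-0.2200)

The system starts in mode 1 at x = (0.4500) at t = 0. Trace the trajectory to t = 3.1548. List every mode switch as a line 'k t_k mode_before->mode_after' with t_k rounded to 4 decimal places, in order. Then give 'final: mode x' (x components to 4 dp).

1 1.3581 1->3
2 2.3302 3->1
final: 1 0.0598

Mode 1: guard c·x = 0.6876 hit at Δt = 1.3581 (t = 1.3581), x⁻ = (0.6876) → reset → x⁺ = (0.6701), jump to mode 3
Mode 3: guard c·x = 0.3186 hit at Δt = 0.9721 (t = 2.3302), x⁻ = (-0.3186) → reset → x⁺ = (-0.5386), jump to mode 1
Mode 1: flow for 0.8246 to horizon, guard not reached → x = (0.0598)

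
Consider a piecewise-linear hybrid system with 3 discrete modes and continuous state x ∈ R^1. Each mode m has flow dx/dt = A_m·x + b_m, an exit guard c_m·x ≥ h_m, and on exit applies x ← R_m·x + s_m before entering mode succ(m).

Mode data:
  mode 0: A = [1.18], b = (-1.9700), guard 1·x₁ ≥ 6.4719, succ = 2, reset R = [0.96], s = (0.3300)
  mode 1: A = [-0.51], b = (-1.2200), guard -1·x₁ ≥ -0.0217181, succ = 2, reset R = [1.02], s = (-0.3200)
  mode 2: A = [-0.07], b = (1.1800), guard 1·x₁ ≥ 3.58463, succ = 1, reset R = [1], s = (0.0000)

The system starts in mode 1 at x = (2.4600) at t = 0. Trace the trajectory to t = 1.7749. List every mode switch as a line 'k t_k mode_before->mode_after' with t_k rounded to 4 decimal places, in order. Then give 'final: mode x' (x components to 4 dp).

Mode 1: guard c·x = -0.0217 hit at Δt = 1.3690 (t = 1.3690), x⁻ = (0.0217) → reset → x⁺ = (-0.2978), jump to mode 2
Mode 2: flow for 0.4059 to horizon, guard not reached → x = (0.1827)

1 1.3690 1->2
final: 2 0.1827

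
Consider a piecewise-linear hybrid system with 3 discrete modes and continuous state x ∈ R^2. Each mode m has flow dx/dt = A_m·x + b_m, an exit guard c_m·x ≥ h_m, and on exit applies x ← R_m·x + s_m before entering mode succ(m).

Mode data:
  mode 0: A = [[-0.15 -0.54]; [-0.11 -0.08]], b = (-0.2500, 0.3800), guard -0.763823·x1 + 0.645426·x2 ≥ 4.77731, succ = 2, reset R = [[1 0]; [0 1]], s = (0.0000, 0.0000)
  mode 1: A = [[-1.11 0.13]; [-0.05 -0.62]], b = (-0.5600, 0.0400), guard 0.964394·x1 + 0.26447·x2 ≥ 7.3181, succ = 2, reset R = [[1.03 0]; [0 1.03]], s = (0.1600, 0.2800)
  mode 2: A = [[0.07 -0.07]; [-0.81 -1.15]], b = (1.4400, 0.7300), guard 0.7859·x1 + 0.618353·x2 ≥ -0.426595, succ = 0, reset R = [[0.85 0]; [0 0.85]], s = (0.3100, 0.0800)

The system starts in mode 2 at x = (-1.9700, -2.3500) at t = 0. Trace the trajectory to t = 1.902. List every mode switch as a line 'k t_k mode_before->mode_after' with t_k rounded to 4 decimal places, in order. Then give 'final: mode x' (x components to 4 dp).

Mode 2: guard c·x = -0.4266 hit at Δt = 0.9266 (t = 0.9266), x⁻ = (-0.6692, 0.1607) → reset → x⁺ = (-0.2589, 0.2166), jump to mode 0
Mode 0: flow for 0.9754 to horizon, guard not reached → x = (-0.6531, 0.6030)

1 0.9266 2->0
final: 0 -0.6531 0.6030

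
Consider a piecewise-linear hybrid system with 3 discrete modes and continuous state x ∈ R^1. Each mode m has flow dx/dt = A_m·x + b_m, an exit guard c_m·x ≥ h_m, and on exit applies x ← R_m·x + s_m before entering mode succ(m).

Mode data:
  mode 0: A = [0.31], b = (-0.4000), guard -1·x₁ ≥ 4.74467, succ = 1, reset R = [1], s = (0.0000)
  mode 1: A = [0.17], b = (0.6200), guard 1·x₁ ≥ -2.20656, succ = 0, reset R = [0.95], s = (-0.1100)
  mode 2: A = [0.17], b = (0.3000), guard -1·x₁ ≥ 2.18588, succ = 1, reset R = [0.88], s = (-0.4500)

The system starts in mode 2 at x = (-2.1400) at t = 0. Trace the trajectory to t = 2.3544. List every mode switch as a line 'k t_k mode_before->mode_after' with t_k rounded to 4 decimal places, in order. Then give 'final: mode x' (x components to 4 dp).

Mode 2: guard c·x = 2.1859 hit at Δt = 0.6784 (t = 0.6784), x⁻ = (-2.1859) → reset → x⁺ = (-2.3736), jump to mode 1
Mode 1: guard c·x = -2.2066 hit at Δt = 0.7249 (t = 1.4033), x⁻ = (-2.2066) → reset → x⁺ = (-2.2062), jump to mode 0
Mode 0: flow for 0.9511 to horizon, guard not reached → x = (-3.4052)

1 0.6784 2->1
2 1.4033 1->0
final: 0 -3.4052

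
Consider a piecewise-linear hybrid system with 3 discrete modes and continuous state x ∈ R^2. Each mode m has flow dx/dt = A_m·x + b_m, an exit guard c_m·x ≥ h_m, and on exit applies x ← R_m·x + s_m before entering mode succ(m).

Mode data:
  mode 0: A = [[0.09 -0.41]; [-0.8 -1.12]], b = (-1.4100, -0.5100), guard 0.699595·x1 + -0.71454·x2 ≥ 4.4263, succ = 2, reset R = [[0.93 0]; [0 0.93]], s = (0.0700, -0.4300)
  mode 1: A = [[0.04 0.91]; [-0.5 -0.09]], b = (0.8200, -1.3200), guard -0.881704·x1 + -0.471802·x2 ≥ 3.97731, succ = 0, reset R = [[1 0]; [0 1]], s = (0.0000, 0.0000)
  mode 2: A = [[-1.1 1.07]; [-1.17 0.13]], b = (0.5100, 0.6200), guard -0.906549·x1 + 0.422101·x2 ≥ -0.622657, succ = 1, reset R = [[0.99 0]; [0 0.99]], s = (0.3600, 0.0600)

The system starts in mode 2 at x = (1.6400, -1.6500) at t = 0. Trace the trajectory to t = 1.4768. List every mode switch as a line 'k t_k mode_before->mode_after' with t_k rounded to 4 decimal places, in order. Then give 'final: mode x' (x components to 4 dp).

Mode 2: guard c·x = -0.6227 hit at Δt = 0.8354 (t = 0.8354), x⁻ = (-0.2079, -1.9217) → reset → x⁺ = (0.1542, -1.8424), jump to mode 1
Mode 1: flow for 0.6414 to horizon, guard not reached → x = (-0.6061, -2.5007)

1 0.8354 2->1
final: 1 -0.6061 -2.5007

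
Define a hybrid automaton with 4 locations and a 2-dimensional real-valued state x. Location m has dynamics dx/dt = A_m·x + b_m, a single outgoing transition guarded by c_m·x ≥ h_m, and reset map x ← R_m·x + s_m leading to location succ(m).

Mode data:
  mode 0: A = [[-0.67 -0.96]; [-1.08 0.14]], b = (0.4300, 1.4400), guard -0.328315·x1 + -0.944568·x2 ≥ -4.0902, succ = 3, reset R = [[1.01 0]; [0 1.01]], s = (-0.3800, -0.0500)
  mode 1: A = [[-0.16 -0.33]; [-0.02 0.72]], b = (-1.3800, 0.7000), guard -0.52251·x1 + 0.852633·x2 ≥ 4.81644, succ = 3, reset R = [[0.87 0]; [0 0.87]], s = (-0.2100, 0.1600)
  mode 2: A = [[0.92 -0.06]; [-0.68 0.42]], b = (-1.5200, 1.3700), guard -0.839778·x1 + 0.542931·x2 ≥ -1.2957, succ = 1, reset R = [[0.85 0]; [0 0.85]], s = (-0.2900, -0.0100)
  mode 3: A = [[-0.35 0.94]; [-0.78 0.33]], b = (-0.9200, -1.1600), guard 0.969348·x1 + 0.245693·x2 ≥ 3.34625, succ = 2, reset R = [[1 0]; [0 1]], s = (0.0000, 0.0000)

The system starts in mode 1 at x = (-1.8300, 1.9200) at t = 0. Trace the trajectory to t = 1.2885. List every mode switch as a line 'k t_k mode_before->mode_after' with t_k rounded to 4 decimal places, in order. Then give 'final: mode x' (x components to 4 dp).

Mode 1: guard c·x = 4.8164 hit at Δt = 0.6685 (t = 0.6685), x⁻ = (-3.1001, 3.7491) → reset → x⁺ = (-2.9071, 3.4217), jump to mode 3
Mode 3: flow for 0.6200 to horizon, guard not reached → x = (-0.7557, 4.4079)

1 0.6685 1->3
final: 3 -0.7557 4.4079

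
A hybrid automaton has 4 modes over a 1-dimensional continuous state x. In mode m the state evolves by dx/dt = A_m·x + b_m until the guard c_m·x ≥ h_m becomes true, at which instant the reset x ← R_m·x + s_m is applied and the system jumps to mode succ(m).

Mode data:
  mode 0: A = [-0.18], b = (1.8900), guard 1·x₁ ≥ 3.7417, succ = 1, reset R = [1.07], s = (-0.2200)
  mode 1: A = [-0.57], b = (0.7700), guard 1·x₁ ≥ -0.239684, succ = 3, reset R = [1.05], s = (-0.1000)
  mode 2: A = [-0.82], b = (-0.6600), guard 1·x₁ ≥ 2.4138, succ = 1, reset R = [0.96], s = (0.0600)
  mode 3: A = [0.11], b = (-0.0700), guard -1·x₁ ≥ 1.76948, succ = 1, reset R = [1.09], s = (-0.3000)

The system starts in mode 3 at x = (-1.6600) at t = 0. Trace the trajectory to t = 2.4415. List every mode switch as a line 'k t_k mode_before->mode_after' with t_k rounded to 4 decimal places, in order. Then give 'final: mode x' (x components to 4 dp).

1 0.4234 3->1
2 1.8465 1->3
final: 3 -0.4185

Mode 3: guard c·x = 1.7695 hit at Δt = 0.4234 (t = 0.4234), x⁻ = (-1.7695) → reset → x⁺ = (-2.2287), jump to mode 1
Mode 1: guard c·x = -0.2397 hit at Δt = 1.4231 (t = 1.8465), x⁻ = (-0.2397) → reset → x⁺ = (-0.3517), jump to mode 3
Mode 3: flow for 0.5950 to horizon, guard not reached → x = (-0.4185)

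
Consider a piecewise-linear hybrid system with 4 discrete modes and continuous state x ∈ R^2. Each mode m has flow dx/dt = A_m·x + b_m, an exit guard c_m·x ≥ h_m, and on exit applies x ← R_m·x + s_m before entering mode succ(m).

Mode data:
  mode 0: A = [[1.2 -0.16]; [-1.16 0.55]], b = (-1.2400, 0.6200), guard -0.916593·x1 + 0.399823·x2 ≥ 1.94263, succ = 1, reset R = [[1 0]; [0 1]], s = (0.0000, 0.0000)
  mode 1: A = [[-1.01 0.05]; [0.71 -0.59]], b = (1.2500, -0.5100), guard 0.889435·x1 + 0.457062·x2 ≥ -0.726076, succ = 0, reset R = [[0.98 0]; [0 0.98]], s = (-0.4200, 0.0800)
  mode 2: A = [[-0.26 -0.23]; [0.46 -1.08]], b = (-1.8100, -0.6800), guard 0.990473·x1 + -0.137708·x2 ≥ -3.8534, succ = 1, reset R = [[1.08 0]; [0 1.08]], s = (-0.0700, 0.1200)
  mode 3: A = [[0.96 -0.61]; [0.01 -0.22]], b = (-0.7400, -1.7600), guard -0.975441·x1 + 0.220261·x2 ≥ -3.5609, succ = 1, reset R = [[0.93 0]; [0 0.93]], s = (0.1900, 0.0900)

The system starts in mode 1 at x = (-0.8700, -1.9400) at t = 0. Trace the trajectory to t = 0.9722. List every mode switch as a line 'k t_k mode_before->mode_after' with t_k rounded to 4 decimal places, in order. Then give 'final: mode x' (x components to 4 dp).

Mode 1: guard c·x = -0.7261 hit at Δt = 0.6233 (t = 0.6233), x⁻ = (0.0718, -1.7283) → reset → x⁺ = (-0.3496, -1.6137), jump to mode 0
Mode 0: flow for 0.3489 to horizon, guard not reached → x = (-0.9609, -1.4385)

1 0.6233 1->0
final: 0 -0.9609 -1.4385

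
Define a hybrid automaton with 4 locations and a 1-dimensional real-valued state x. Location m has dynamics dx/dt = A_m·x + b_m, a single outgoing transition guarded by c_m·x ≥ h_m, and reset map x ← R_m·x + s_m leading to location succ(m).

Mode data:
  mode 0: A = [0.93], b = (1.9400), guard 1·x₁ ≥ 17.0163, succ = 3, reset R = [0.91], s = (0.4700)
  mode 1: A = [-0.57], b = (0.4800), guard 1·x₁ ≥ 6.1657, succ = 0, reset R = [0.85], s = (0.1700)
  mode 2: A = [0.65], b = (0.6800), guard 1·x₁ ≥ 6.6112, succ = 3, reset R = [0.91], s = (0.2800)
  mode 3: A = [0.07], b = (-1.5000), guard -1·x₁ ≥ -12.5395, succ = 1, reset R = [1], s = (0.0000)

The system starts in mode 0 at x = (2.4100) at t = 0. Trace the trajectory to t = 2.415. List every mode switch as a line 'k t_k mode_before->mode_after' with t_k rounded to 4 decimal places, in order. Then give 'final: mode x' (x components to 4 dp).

1 1.5555 0->3
final: 3 15.6154

Mode 0: guard c·x = 17.0163 hit at Δt = 1.5555 (t = 1.5555), x⁻ = (17.0163) → reset → x⁺ = (15.9548), jump to mode 3
Mode 3: flow for 0.8595 to horizon, guard not reached → x = (15.6154)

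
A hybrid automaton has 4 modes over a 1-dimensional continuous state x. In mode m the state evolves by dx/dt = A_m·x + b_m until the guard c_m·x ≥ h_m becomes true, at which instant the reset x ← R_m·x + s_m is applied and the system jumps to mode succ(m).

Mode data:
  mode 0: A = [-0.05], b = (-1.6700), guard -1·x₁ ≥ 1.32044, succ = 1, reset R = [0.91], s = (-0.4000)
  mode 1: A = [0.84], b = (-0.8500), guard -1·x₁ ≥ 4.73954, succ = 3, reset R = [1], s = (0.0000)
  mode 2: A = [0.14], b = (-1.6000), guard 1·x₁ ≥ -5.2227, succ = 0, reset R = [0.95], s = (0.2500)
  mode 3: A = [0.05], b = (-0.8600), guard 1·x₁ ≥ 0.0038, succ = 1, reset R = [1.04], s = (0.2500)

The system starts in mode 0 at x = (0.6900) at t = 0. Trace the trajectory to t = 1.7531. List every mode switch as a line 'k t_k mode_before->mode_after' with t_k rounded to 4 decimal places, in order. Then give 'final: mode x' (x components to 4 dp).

Mode 0: guard c·x = 1.3204 hit at Δt = 1.2157 (t = 1.2157), x⁻ = (-1.3204) → reset → x⁺ = (-1.6016), jump to mode 1
Mode 1: flow for 0.5374 to horizon, guard not reached → x = (-3.0927)

1 1.2157 0->1
final: 1 -3.0927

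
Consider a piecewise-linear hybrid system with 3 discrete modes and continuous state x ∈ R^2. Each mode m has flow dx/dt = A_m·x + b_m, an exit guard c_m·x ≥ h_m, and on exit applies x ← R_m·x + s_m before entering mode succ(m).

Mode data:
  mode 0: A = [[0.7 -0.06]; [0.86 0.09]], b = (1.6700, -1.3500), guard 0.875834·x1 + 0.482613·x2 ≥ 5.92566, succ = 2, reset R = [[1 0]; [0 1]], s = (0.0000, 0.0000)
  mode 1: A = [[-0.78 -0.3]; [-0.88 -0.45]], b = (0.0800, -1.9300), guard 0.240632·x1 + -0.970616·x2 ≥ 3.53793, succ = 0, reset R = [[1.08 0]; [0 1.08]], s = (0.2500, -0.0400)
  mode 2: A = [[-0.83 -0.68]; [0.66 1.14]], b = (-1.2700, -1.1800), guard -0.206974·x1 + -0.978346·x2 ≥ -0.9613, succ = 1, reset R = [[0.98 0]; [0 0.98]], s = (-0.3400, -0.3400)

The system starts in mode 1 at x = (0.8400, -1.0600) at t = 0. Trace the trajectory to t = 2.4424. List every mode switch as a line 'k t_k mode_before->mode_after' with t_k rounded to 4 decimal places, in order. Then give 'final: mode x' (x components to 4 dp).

Mode 1: guard c·x = 3.5379 hit at Δt = 1.4311 (t = 1.4311), x⁻ = (1.0013, -3.3968) → reset → x⁺ = (1.3315, -3.7085), jump to mode 0
Mode 0: flow for 1.0113 to horizon, guard not reached → x = (5.4713, -2.6386)

1 1.4311 1->0
final: 0 5.4713 -2.6386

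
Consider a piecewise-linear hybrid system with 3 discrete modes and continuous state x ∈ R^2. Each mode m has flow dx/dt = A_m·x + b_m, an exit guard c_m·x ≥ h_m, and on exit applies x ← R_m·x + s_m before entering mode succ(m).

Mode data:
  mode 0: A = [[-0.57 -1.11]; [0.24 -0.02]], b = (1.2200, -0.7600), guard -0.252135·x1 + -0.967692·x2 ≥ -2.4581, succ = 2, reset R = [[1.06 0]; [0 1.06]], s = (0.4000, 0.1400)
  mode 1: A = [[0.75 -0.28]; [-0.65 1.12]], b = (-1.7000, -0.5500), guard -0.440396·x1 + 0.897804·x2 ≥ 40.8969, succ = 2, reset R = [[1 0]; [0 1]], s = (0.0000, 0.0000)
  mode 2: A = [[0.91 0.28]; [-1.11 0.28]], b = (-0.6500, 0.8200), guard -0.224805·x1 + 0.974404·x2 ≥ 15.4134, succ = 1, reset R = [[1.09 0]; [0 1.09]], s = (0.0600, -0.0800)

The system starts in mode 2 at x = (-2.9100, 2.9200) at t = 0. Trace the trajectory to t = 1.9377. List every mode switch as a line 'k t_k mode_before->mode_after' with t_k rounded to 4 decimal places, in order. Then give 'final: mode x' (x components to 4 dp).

Mode 2: guard c·x = 15.4134 hit at Δt = 1.3616 (t = 1.3616), x⁻ = (-6.8040, 14.2485) → reset → x⁺ = (-7.3564, 15.4509), jump to mode 1
Mode 1: flow for 0.5761 to horizon, guard not reached → x = (-17.2268, 34.8836)

1 1.3616 2->1
final: 1 -17.2268 34.8836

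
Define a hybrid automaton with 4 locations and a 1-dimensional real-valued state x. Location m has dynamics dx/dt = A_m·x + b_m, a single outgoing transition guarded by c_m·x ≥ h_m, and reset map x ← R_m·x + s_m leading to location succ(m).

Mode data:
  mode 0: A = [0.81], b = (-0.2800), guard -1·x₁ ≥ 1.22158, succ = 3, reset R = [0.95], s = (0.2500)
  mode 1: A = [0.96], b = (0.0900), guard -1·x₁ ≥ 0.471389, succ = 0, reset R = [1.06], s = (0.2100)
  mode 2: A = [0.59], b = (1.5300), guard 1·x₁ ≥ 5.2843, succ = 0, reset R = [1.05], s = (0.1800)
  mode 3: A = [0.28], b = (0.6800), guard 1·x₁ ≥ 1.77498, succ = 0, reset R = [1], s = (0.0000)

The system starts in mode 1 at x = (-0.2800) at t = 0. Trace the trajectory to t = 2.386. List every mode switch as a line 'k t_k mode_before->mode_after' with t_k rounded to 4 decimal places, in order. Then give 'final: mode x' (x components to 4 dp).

1 0.7363 1->0
2 1.8510 0->3
final: 3 -0.6652

Mode 1: guard c·x = 0.4714 hit at Δt = 0.7363 (t = 0.7363), x⁻ = (-0.4714) → reset → x⁺ = (-0.2897), jump to mode 0
Mode 0: guard c·x = 1.2216 hit at Δt = 1.1147 (t = 1.8510), x⁻ = (-1.2216) → reset → x⁺ = (-0.9105), jump to mode 3
Mode 3: flow for 0.5350 to horizon, guard not reached → x = (-0.6652)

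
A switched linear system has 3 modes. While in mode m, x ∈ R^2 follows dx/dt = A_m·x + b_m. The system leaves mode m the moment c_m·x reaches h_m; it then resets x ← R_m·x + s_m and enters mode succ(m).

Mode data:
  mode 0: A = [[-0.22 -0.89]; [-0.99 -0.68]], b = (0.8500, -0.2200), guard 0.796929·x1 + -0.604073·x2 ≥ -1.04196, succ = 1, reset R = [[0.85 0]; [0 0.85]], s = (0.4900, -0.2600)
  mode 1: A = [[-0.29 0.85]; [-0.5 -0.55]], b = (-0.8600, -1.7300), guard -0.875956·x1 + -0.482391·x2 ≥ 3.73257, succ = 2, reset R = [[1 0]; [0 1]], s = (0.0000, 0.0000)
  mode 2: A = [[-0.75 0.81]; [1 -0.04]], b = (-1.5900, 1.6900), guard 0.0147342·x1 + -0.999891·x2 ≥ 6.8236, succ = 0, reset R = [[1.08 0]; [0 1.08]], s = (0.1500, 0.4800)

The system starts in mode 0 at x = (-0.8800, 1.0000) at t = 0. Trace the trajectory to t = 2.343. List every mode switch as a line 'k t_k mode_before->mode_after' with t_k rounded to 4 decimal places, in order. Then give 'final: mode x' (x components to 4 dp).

Mode 0: guard c·x = -1.0420 hit at Δt = 1.3127 (t = 1.3127), x⁻ = (-0.6496, 0.8679) → reset → x⁺ = (-0.0621, 0.4777), jump to mode 1
Mode 1: flow for 1.0303 to horizon, guard not reached → x = (-1.0700, -0.8764)

1 1.3127 0->1
final: 1 -1.0700 -0.8764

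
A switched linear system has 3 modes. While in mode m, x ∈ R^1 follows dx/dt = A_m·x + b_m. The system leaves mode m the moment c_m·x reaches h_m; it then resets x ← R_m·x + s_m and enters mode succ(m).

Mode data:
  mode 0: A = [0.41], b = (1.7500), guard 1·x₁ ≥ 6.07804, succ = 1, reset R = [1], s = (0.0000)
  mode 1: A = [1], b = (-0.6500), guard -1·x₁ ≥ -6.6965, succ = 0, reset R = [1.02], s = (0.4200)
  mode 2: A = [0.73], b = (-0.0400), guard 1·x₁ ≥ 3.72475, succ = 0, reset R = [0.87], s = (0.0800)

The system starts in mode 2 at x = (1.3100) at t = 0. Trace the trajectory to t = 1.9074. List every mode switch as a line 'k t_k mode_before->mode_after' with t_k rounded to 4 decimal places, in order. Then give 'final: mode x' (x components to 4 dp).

1 1.4697 2->0
final: 0 4.8123

Mode 2: guard c·x = 3.7247 hit at Δt = 1.4697 (t = 1.4697), x⁻ = (3.7247) → reset → x⁺ = (3.3205), jump to mode 0
Mode 0: flow for 0.4377 to horizon, guard not reached → x = (4.8123)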